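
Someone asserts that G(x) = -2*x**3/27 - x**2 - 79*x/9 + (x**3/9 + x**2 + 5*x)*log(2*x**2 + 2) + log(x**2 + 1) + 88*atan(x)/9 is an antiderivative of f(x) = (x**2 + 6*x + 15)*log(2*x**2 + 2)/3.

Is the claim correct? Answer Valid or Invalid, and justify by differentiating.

d/dx[G] = x**2*log(x**2 + 1)/3 + x**2*log(2)/3 + 2*x*log(x**2 + 1) + 2*x*log(2) + 5*log(x**2 + 1) + 1 + 5*log(2)
d/dx[G] - f(x) = 1 != 0.

Invalid: d/dx[G] - f = 1, which is not 0.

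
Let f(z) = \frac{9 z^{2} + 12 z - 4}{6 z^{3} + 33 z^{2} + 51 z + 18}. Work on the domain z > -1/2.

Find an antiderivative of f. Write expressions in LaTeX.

An antiderivative is F(z) = - \frac{31 \log{\left(z + \frac{1}{2} \right)}}{90} - \frac{8 \log{\left(z + 2 \right)}}{9} + \frac{41 \log{\left(z + 3 \right)}}{15}.

Factor the denominator (3 \left(z + 2\right) \left(z + 3\right) \left(2 z + 1\right)) and decompose: f = - \frac{31}{45 \left(2 z + 1\right)} + \frac{41}{15 \left(z + 3\right)} - \frac{8}{9 \left(z + 2\right)}; each piece integrates to a log, atan, or power term.
Check: d/dz[- \frac{31 \log{\left(z + \frac{1}{2} \right)}}{90} - \frac{8 \log{\left(z + 2 \right)}}{9} + \frac{41 \log{\left(z + 3 \right)}}{15}] = \frac{9 z^{2} + 12 z - 4}{6 z^{3} + 33 z^{2} + 51 z + 18} = f(z).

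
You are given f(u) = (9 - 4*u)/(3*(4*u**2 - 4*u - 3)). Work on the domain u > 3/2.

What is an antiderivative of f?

The denominator factors as 3*(2*u - 3)*(2*u + 1); partial fractions split f into directly integrable pieces: -11/(12*(2*u + 1)) + 1/(4*(2*u - 3)).
Check: d/du[log(u - 3/2)/8 - 11*log(u + 1/2)/24] = (9 - 4*u)/(12*u**2 - 12*u - 9), which equals f(u).

An antiderivative is F(u) = log(u - 3/2)/8 - 11*log(u + 1/2)/24.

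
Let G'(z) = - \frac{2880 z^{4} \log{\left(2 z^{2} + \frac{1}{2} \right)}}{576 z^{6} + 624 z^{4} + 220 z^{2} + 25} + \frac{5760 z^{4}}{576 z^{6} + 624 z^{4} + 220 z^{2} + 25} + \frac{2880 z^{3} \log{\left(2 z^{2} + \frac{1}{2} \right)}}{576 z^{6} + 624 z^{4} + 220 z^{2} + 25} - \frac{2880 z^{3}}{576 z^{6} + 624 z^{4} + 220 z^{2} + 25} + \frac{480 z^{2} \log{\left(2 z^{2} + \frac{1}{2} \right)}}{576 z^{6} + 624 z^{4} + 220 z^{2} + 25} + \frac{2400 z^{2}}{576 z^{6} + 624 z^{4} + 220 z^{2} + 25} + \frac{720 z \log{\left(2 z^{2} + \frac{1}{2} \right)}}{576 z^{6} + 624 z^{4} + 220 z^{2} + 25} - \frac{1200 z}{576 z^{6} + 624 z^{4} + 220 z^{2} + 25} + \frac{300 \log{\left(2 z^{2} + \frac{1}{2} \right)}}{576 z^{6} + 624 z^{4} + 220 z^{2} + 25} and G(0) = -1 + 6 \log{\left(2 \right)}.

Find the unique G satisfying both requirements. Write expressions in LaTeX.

G(z) = - \frac{12 z^{2} - 60 z \log{\left(2 z^{2} + \frac{1}{2} \right)} + 30 \log{\left(2 z^{2} + \frac{1}{2} \right)} + 5}{12 z^{2} + 5}

The integrand splits into summands that can be handled one at a time.
A general antiderivative is - \frac{4 \left(\frac{5}{2} - 5 z\right) \log{\left(2 z^{2} + \frac{1}{2} \right)}}{4 z^{2} + \frac{5}{3}} + C.
The condition gives C = -1 + 6 \log{\left(2 \right)} - (6 \log{\left(2 \right)}) = -1.
So G(z) = - \frac{12 z^{2} - 60 z \log{\left(2 z^{2} + \frac{1}{2} \right)} + 30 \log{\left(2 z^{2} + \frac{1}{2} \right)} + 5}{12 z^{2} + 5}.
Check: d/dz[- \frac{12 z^{2} - 60 z \log{\left(2 z^{2} + \frac{1}{2} \right)} + 30 \log{\left(2 z^{2} + \frac{1}{2} \right)} + 5}{12 z^{2} + 5}] = \frac{- 2880 z^{4} \log{\left(2 z^{2} + \frac{1}{2} \right)} + 5760 z^{4} + 2880 z^{3} \log{\left(2 z^{2} + \frac{1}{2} \right)} - 2880 z^{3} + 480 z^{2} \log{\left(2 z^{2} + \frac{1}{2} \right)} + 2400 z^{2} + 720 z \log{\left(2 z^{2} + \frac{1}{2} \right)} - 1200 z + 300 \log{\left(2 z^{2} + \frac{1}{2} \right)}}{576 z^{6} + 624 z^{4} + 220 z^{2} + 25}, which equals G'(z).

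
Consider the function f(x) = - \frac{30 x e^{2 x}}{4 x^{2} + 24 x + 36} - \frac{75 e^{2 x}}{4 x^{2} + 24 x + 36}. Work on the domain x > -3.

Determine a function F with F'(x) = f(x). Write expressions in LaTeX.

f has the shape u'v + uv' for u = - \frac{15}{2 \left(2 x + 6\right)} and v = e^{2 x} — it is the derivative of the product u*v.
Check: d/dx[- \frac{15 e^{2 x}}{4 x + 12}] = \frac{- 30 x e^{2 x} - 75 e^{2 x}}{4 x^{2} + 24 x + 36}, which equals f(x).

An antiderivative is F(x) = - \frac{15 e^{2 x}}{4 x + 12}.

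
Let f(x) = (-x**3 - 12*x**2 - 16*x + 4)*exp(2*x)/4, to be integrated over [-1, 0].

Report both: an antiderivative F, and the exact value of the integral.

Antiderivative: F(x) = (-4*x**3 - 42*x**2 - 22*x + 27)*exp(2*x)/32; value = 27/32 - 11*exp(-2)/32

f has the shape u'v + uv' for u = -x**3/8 - 21*x**2/16 - 11*x/16 + 27/32 and v = exp(2*x) — it is the derivative of the product u*v.
F(x) = (-4*x**3 - 42*x**2 - 22*x + 27)*exp(2*x)/32 is an antiderivative of f.
Check: d/dx[(-4*x**3 - 42*x**2 - 22*x + 27)*exp(2*x)/32] = -x**3*exp(2*x)/4 - 3*x**2*exp(2*x) - 4*x*exp(2*x) + exp(2*x), which equals f(x).
F(0) = 27/32; F(-1) = 11*exp(-2)/32.
Integral = F(0) - F(-1) = 27/32 - 11*exp(-2)/32.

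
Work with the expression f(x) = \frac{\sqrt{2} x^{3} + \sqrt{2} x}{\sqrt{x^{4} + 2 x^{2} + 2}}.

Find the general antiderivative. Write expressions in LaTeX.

F(x) = \frac{\sqrt{2} \sqrt{x^{4} + 2 x^{2} + 2}}{2} + C

The substitution u = \frac{x^{4}}{2} + x^{2} + 1 works: f is exactly (dF/du)*(du/dx) for that inner function.
Check: d/dx[\frac{\sqrt{2} \sqrt{x^{4} + 2 x^{2} + 2}}{2}] = \frac{\sqrt{2} x^{3} + \sqrt{2} x}{\sqrt{x^{4} + 2 x^{2} + 2}} = f(x).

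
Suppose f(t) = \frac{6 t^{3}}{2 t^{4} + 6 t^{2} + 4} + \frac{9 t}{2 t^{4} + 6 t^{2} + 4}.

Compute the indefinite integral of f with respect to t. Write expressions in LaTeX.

The substitution u = t^{4} + 3 t^{2} + 2 works: f is exactly (dF/du)*(du/dt) for that inner function.
Check: d/dt[\frac{3 \log{\left(t^{4} + 3 t^{2} + 2 \right)}}{4}] = \frac{6 t^{3} + 9 t}{2 t^{4} + 6 t^{2} + 4}, which equals f(t).

F(t) = \frac{3 \log{\left(t^{4} + 3 t^{2} + 2 \right)}}{4} + C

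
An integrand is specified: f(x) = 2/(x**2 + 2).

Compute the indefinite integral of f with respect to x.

F(x) = sqrt(2)*atan(sqrt(2)*x/2) + C

Recover f(x) by differentiating a candidate F(x); any mismatch rules it out.
Check: d/dx[sqrt(2)*atan(sqrt(2)*x/2)] = 2/(x**2 + 2) = f(x).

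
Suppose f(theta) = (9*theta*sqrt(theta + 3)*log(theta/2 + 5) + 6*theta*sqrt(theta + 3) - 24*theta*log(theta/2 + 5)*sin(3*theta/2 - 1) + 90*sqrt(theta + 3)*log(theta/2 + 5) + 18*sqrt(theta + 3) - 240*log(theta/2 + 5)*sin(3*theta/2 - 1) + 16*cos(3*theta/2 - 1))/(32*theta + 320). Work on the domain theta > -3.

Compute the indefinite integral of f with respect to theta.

F(theta) = (3*theta*sqrt(theta + 3) + 9*sqrt(theta + 3) + 8*cos(3*theta/2 - 1))*log(theta/2 + 5)/16 + C

f has the shape u'v + uv' for u = 3*(theta + 3)**(3/2)/16 + cos(3*theta/2 - 1)/2 and v = log(theta/2 + 5) — it is the derivative of the product u*v.
Check: d/dtheta[(3*theta*sqrt(theta + 3) + 9*sqrt(theta + 3) + 8*cos(3*theta/2 - 1))*log(theta/2 + 5)/16] = (9*theta**2*log(theta/2 + 5) + 6*theta**2 - 24*theta*sqrt(theta + 3)*log(theta/2 + 5)*sin(3*theta/2 - 1) + 117*theta*log(theta/2 + 5) + 36*theta - 240*sqrt(theta + 3)*log(theta/2 + 5)*sin(3*theta/2 - 1) + 16*sqrt(theta + 3)*cos(3*theta/2 - 1) + 270*log(theta/2 + 5) + 54)/(32*theta*sqrt(theta + 3) + 320*sqrt(theta + 3)), which equals f(theta).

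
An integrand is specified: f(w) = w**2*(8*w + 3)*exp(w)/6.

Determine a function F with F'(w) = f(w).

Recognize the product-rule pattern: f = u'v + uv' with u = 4*w**3/3 - 7*w**2/2 + 7*w - 7, v = exp(w), so integration by parts undoes it.
Check: d/dw[(8*w**3 - 21*w**2 + 42*w - 42)*exp(w)/6] = 4*w**3*exp(w)/3 + w**2*exp(w)/2, which equals f(w).

An antiderivative is F(w) = (8*w**3 - 21*w**2 + 42*w - 42)*exp(w)/6.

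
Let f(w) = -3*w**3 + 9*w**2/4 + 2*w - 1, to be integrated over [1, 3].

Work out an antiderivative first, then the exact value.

Antiderivative: F(w) = (-3*w**4 + 3*w**3 + 4*w**2 - 4*w + 6)/4; value = -69/2

Integrate term by term and add the pieces.
F(w) = (-3*w**4 + 3*w**3 + 4*w**2 - 4*w + 6)/4 is an antiderivative of f.
Check: d/dw[(-3*w**4 + 3*w**3 + 4*w**2 - 4*w + 6)/4] = -3*w**3 + 9*w**2/4 + 2*w - 1 = f(w).
F(3) = -33; F(1) = 3/2.
Integral = F(3) - F(1) = -69/2.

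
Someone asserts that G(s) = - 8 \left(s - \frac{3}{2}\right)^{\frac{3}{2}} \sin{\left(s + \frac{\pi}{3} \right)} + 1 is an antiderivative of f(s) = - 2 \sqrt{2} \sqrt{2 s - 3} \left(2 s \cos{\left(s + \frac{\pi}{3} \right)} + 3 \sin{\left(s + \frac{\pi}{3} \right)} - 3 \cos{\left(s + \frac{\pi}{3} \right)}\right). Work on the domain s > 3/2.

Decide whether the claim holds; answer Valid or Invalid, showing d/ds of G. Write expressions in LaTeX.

Valid. The derivative of G reproduces f.

d/ds[G] = \frac{\sqrt{2} \left(- 8 s \sqrt{2 s - 3} \cos{\left(s + \frac{\pi}{3} \right)} - 12 \sqrt{2 s - 3} \sin{\left(s + \frac{\pi}{3} \right)} + 12 \sqrt{2 s - 3} \cos{\left(s + \frac{\pi}{3} \right)}\right)}{2}
This equals f(s) exactly, so the claim holds.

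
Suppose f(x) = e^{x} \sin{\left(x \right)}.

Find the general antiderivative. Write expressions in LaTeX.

F(x) = \frac{\left(\sin{\left(x \right)} - \cos{\left(x \right)}\right) e^{x}}{2} + C

Any candidate F(x) must reproduce f(x) exactly when differentiated.
Check: d/dx[\frac{\left(\sin{\left(x \right)} - \cos{\left(x \right)}\right) e^{x}}{2}] = e^{x} \sin{\left(x \right)} = f(x).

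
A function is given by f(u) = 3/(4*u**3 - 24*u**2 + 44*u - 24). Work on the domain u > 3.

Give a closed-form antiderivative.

An antiderivative is F(u) = -3*log(u - 2)/4 + 3*log(u**2 - 4*u + 3)/8.

The denominator factors as 4*(u - 3)*(u - 2)*(u - 1); partial fractions split f into directly integrable pieces: 3/(8*(u - 1)) - 3/(4*(u - 2)) + 3/(8*(u - 3)).
Check: d/du[-3*log(u - 2)/4 + 3*log(u**2 - 4*u + 3)/8] = 3/(4*u**3 - 24*u**2 + 44*u - 24) = f(u).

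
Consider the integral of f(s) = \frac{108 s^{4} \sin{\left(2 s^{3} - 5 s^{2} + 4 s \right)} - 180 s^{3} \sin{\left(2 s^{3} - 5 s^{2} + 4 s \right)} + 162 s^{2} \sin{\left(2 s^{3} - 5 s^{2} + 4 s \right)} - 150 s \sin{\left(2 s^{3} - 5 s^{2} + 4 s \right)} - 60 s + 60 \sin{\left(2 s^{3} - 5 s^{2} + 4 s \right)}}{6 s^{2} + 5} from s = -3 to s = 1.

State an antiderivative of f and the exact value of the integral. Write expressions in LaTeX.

Whatever form F(s) takes, F'(s) = f(s) is non-negotiable.
F(s) = - 5 \log{\left(2 s^{2} + \frac{5}{3} \right)} - 3 \cos{\left(2 s^{3} - 5 s^{2} + 4 s \right)} is an antiderivative of f.
Check: d/ds[- 5 \log{\left(2 s^{2} + \frac{5}{3} \right)} - 3 \cos{\left(2 s^{3} - 5 s^{2} + 4 s \right)}] = \frac{108 s^{4} \sin{\left(2 s^{3} - 5 s^{2} + 4 s \right)} - 180 s^{3} \sin{\left(2 s^{3} - 5 s^{2} + 4 s \right)} + 162 s^{2} \sin{\left(2 s^{3} - 5 s^{2} + 4 s \right)} - 150 s \sin{\left(2 s^{3} - 5 s^{2} + 4 s \right)} - 60 s + 60 \sin{\left(2 s^{3} - 5 s^{2} + 4 s \right)}}{6 s^{2} + 5} = f(s).
F(1) = - 5 \log{\left(\frac{11}{3} \right)} - 3 \cos{\left(1 \right)}; F(-3) = - 5 \log{\left(\frac{59}{3} \right)} - 3 \cos{\left(111 \right)}.
Integral = F(1) - F(-3) = - 5 \log{\left(\frac{11}{3} \right)} - 3 \cos{\left(1 \right)} + 3 \cos{\left(111 \right)} + 5 \log{\left(\frac{59}{3} \right)}.

Antiderivative: F(s) = - 5 \log{\left(2 s^{2} + \frac{5}{3} \right)} - 3 \cos{\left(2 s^{3} - 5 s^{2} + 4 s \right)}; value = - 5 \log{\left(\frac{11}{3} \right)} - 3 \cos{\left(1 \right)} + 3 \cos{\left(111 \right)} + 5 \log{\left(\frac{59}{3} \right)}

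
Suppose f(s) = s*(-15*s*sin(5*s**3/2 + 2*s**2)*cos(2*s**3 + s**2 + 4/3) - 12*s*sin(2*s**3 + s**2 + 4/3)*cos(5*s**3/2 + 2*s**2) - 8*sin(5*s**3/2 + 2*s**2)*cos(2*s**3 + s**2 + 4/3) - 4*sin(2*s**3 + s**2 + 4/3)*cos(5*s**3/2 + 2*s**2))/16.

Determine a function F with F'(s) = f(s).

Recognize the product-rule pattern: f = u'v + uv' with u = cos(5*s**3/2 + 2*s**2)/8, v = cos(2*s**3 + s**2 + 4/3), so integration by parts undoes it.
Check: d/ds[cos(5*s**3/2 + 2*s**2)*cos(2*s**3 + s**2 + 4/3)/8] = -15*s**2*sin(5*s**3/2 + 2*s**2)*cos(2*s**3 + s**2 + 4/3)/16 - 3*s**2*sin(2*s**3 + s**2 + 4/3)*cos(5*s**3/2 + 2*s**2)/4 - s*sin(5*s**3/2 + 2*s**2)*cos(2*s**3 + s**2 + 4/3)/2 - s*sin(2*s**3 + s**2 + 4/3)*cos(5*s**3/2 + 2*s**2)/4, which equals f(s).

An antiderivative is F(s) = cos(5*s**3/2 + 2*s**2)*cos(2*s**3 + s**2 + 4/3)/8.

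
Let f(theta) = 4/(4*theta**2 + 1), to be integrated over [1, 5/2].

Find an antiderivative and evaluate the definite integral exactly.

Check any antiderivative F(theta) by computing F'(theta) and comparing it with f(theta).
F(theta) = 2*atan(2*theta) is an antiderivative of f.
Check: d/dtheta[2*atan(2*theta)] = 4/(4*theta**2 + 1) = f(theta).
F(5/2) = 2*atan(5); F(1) = 2*atan(2).
Integral = F(5/2) - F(1) = -2*atan(2) + 2*atan(5).

Antiderivative: F(theta) = 2*atan(2*theta); value = -2*atan(2) + 2*atan(5)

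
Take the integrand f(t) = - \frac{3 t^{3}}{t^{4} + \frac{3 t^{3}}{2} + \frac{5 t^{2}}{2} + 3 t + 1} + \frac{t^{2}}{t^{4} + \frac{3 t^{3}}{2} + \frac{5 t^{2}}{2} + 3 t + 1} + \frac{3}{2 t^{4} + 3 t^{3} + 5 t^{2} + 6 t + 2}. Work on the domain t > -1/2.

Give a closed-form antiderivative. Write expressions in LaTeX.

An antiderivative is F(t) = \frac{34 \log{\left(t + \frac{1}{2} \right)} - 66 \log{\left(t + 1 \right)} - 11 \log{\left(t^{2} + 2 \right)} + 25 \sqrt{2} \operatorname{atan}{\left(\frac{\sqrt{2} t}{2} \right)}}{18}.

Factor the denominator (\left(t + 1\right) \left(2 t + 1\right) \left(t^{2} + 2\right)) and decompose: f = - \frac{11 t - 25}{9 \left(t^{2} + 2\right)} + \frac{34}{9 \left(2 t + 1\right)} - \frac{11}{3 \left(t + 1\right)}; each piece integrates to a log, atan, or power term.
Check: d/dt[\frac{34 \log{\left(t + \frac{1}{2} \right)} - 66 \log{\left(t + 1 \right)} - 11 \log{\left(t^{2} + 2 \right)} + 25 \sqrt{2} \operatorname{atan}{\left(\frac{\sqrt{2} t}{2} \right)}}{18}] = \frac{- 6 t^{3} + 2 t^{2} + 3}{2 t^{4} + 3 t^{3} + 5 t^{2} + 6 t + 2}, which equals f(t).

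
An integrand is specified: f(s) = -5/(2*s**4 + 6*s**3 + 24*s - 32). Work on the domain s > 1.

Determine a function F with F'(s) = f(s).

An antiderivative is F(s) = -log(s - 1)/10 + log(s + 4)/40 + 3*log(s**2 + 4)/80 + atan(s/2)/10.

The denominator factors as 2*(s - 1)*(s + 4)*(s**2 + 4); partial fractions split f into directly integrable pieces: (3*s + 8)/(40*(s**2 + 4)) + 1/(40*(s + 4)) - 1/(10*(s - 1)).
Check: d/ds[-log(s - 1)/10 + log(s + 4)/40 + 3*log(s**2 + 4)/80 + atan(s/2)/10] = -5/(2*s**4 + 6*s**3 + 24*s - 32) = f(s).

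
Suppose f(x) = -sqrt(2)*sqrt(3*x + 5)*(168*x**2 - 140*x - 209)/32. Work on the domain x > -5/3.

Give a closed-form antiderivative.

An antiderivative is F(x) = -3*x**3*sqrt(3*x/2 + 5/2) + 5*x**2*sqrt(3*x/2 + 5/2)/2 + 103*x*sqrt(3*x/2 + 5/2)/8 + 5*sqrt(3*x/2 + 5/2)/8.

f has the shape u'v + uv' for u = -(3*x/2 + 5/2)**(3/2) and v = 2*x**2 - 5*x - 1/4 — it is the derivative of the product u*v.
Check: d/dx[-3*x**3*sqrt(3*x/2 + 5/2) + 5*x**2*sqrt(3*x/2 + 5/2)/2 + 103*x*sqrt(3*x/2 + 5/2)/8 + 5*sqrt(3*x/2 + 5/2)/8] = (-504*sqrt(2)*x**3 - 420*sqrt(2)*x**2 + 1327*sqrt(2)*x + 1045*sqrt(2))/(32*sqrt(3*x + 5)), which equals f(x).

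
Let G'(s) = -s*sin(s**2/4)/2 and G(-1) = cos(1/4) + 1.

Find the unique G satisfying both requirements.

G(s) = cos(s**2/4) + 1

The substitution u = s**2/4 works: G'(s) is exactly (dG/du)*(du/ds) for that inner function.
A general antiderivative is cos(s**2/4) + C.
The condition gives C = cos(1/4) + 1 - (cos(1/4)) = 1.
So G(s) = cos(s**2/4) + 1.
Check: d/ds[cos(s**2/4) + 1] = -s*sin(s**2/4)/2 = G'(s).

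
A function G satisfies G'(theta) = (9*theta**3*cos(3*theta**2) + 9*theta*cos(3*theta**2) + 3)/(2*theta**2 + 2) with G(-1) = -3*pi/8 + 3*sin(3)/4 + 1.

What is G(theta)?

G(theta) = 3*sin(3*theta**2)/4 + 3*atan(theta)/2 + 1

A first test for any G(theta): its theta-derivative must equal the given G'(theta).
A general antiderivative is 3*sin(3*theta**2)/4 + 3*atan(theta)/2 + C.
The condition gives C = -3*pi/8 + 3*sin(3)/4 + 1 - (-3*pi/8 + 3*sin(3)/4) = 1.
So G(theta) = 3*sin(3*theta**2)/4 + 3*atan(theta)/2 + 1.
Check: d/dtheta[3*sin(3*theta**2)/4 + 3*atan(theta)/2 + 1] = (9*theta**3*cos(3*theta**2) + 9*theta*cos(3*theta**2) + 3)/(2*theta**2 + 2) = G'(theta).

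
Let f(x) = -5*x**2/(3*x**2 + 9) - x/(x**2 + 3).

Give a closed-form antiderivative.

An antiderivative is F(x) = -5*x/3 - log(x**2 + 3)/2 + 5*sqrt(3)*atan(sqrt(3)*x/3)/3.

Integrate term by term and add the pieces.
Check: d/dx[-5*x/3 - log(x**2 + 3)/2 + 5*sqrt(3)*atan(sqrt(3)*x/3)/3] = (-5*x**2 - 3*x)/(3*x**2 + 9), which equals f(x).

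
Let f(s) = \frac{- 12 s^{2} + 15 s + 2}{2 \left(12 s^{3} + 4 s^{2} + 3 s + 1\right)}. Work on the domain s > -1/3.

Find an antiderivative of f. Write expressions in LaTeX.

An antiderivative F(s) passes only if d/ds[F] lands on f(s) exactly.
Check: d/ds[- \frac{\log{\left(\frac{3 s}{2} + \frac{1}{2} \right)}}{2} + \frac{5 \operatorname{atan}{\left(2 s \right)}}{4}] = \frac{- 12 s^{2} + 15 s + 2}{24 s^{3} + 8 s^{2} + 6 s + 2}, which equals f(s).

An antiderivative is F(s) = - \frac{\log{\left(\frac{3 s}{2} + \frac{1}{2} \right)}}{2} + \frac{5 \operatorname{atan}{\left(2 s \right)}}{4}.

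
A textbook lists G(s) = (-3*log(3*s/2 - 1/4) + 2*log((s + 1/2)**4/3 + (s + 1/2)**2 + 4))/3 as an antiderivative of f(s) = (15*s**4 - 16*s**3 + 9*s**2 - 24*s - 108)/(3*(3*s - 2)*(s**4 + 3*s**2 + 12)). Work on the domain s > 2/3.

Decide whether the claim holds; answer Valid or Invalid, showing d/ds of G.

d/ds[G] = (480*s**4 + 448*s**3 + 240*s**2 - 624*s - 3802)/(288*s**5 + 528*s**4 + 1200*s**3 + 792*s**2 + 3522*s - 615)
d/ds[G] - f(s) = (-720*s**8 + 96*s**7 + 1960*s**6 + 4200*s**5 + 53247*s**4 + 3104*s**3 + 53121*s**2 - 24*s + 69108)/(864*s**10 + 1008*s**9 + 5136*s**8 + 3000*s**7 + 26982*s**6 + 3135*s**5 + 58704*s**4 - 26955*s**3 + 111474*s**2 - 106668*s + 14760) != 0.

Invalid: d/ds[G] - f = (-720*s**8 + 96*s**7 + 1960*s**6 + 4200*s**5 + 53247*s**4 + 3104*s**3 + 53121*s**2 - 24*s + 69108)/(864*s**10 + 1008*s**9 + 5136*s**8 + 3000*s**7 + 26982*s**6 + 3135*s**5 + 58704*s**4 - 26955*s**3 + 111474*s**2 - 106668*s + 14760), which is not 0.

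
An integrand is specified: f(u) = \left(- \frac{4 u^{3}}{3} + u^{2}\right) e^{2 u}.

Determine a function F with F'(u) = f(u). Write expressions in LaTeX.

Recognize the product-rule pattern: f = v'r + vr' with v = - \frac{2 u^{3}}{3} + \frac{3 u^{2}}{2} - \frac{3 u}{2} + \frac{3}{4}, r = e^{2 u}, so integration by parts undoes it.
Check: d/du[- \frac{\left(8 u^{3} - 18 u^{2} + 18 u - 9\right) e^{2 u}}{12}] = - \frac{4 u^{3} e^{2 u}}{3} + u^{2} e^{2 u}, which equals f(u).

An antiderivative is F(u) = - \frac{\left(8 u^{3} - 18 u^{2} + 18 u - 9\right) e^{2 u}}{12}.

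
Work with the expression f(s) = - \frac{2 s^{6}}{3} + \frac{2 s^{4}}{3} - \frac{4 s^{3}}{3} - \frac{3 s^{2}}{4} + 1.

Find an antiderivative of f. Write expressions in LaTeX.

Integrate term by term and add the pieces.
Check: d/ds[- \frac{2 s^{7}}{21} + \frac{2 s^{5}}{15} - \frac{s^{4}}{3} - \frac{s^{3}}{4} + s] = - \frac{2 s^{6}}{3} + \frac{2 s^{4}}{3} - \frac{4 s^{3}}{3} - \frac{3 s^{2}}{4} + 1 = f(s).

An antiderivative is F(s) = - \frac{2 s^{7}}{21} + \frac{2 s^{5}}{15} - \frac{s^{4}}{3} - \frac{s^{3}}{4} + s.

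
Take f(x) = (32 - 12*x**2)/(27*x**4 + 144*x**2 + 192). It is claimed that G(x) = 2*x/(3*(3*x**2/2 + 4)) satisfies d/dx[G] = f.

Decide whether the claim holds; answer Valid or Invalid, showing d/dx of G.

d/dx[G] = (32 - 12*x**2)/(27*x**4 + 144*x**2 + 192)
This equals f(x) exactly, so the claim holds.

Valid: G'(x) = f(x).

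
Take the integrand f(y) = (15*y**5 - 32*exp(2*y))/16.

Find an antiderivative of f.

An antiderivative is F(y) = 5*y**6/32 - exp(2*y).

Check any antiderivative F(y) by computing F'(y) and comparing it with f(y).
Check: d/dy[5*y**6/32 - exp(2*y)] = 15*y**5/16 - 2*exp(2*y), which equals f(y).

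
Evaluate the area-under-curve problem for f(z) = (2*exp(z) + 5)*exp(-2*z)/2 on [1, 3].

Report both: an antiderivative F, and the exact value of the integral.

Since d/dz undoes antidifferentiation here, F'(z) = f(z) is required of F(z).
F(z) = -(4*exp(z) + 5)*exp(-2*z)/4 is an antiderivative of f.
Check: d/dz[-(4*exp(z) + 5)*exp(-2*z)/4] = (2*exp(z) + 5)*exp(-2*z)/2 = f(z).
F(3) = -exp(-3) - 5*exp(-6)/4; F(1) = -exp(-1) - 5*exp(-2)/4.
Integral = F(3) - F(1) = -exp(-3) - 5*exp(-6)/4 + 5*exp(-2)/4 + exp(-1).

Antiderivative: F(z) = -(4*exp(z) + 5)*exp(-2*z)/4; value = -exp(-3) - 5*exp(-6)/4 + 5*exp(-2)/4 + exp(-1)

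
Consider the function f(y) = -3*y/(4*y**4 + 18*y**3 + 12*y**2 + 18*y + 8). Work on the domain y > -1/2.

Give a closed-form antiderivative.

An antiderivative is F(y) = -3*(-34*log(y + 1/2) + 20*log(y + 4) + 7*log(y**2 + 1) + 63*atan(y))/1190.

Factor the denominator (2*(y + 4)*(2*y + 1)*(y**2 + 1)) and decompose: f = -3*(2*y + 9)/(170*(y**2 + 1)) + 6/(35*(2*y + 1)) - 6/(119*(y + 4)); each piece integrates to a log, atan, or power term.
Check: d/dy[-3*(-34*log(y + 1/2) + 20*log(y + 4) + 7*log(y**2 + 1) + 63*atan(y))/1190] = -3*y/(4*y**4 + 18*y**3 + 12*y**2 + 18*y + 8) = f(y).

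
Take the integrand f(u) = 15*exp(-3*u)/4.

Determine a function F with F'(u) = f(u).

Differentiate the proposed F(u) back; it has to land on f(u) exactly.
Check: d/du[-5*exp(-3*u)/4] = 15*exp(-3*u)/4 = f(u).

An antiderivative is F(u) = -5*exp(-3*u)/4.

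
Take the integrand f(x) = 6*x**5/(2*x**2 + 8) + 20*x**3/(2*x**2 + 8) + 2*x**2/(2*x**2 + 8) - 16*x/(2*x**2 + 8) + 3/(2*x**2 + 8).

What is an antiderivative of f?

An antiderivative is F(x) = (3*x**4 - 4*x**2 + 4*x - 5*atan(x/2) - 3)/4.

Integrate term by term and add the pieces.
Check: d/dx[(3*x**4 - 4*x**2 + 4*x - 5*atan(x/2) - 3)/4] = (6*x**5 + 20*x**3 + 2*x**2 - 16*x + 3)/(2*x**2 + 8), which equals f(x).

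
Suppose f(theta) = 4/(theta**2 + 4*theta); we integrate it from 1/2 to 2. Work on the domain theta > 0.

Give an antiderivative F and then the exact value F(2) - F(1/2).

Factor the denominator (theta*(theta + 4)) and decompose: f = -1/(theta + 4) + 1/theta; each piece integrates to a log, atan, or power term.
F(theta) = log(theta) - log(theta + 4) is an antiderivative of f.
Check: d/dtheta[log(theta) - log(theta + 4)] = 4/(theta**2 + 4*theta) = f(theta).
F(2) = -log(6) + log(2); F(1/2) = -log(9/2) - log(2).
Integral = F(2) - F(1/2) = -log(6) + 2*log(2) + log(9/2).

Antiderivative: F(theta) = log(theta) - log(theta + 4); value = -log(6) + 2*log(2) + log(9/2)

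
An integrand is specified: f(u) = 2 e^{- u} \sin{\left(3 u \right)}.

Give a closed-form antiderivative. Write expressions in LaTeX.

An antiderivative is F(u) = \frac{\left(- \sin{\left(3 u \right)} - 3 \cos{\left(3 u \right)}\right) e^{- u}}{5}.

For F(u) to be correct the identity F'(u) - f(u) = 0 must hold.
Check: d/du[\frac{\left(- \sin{\left(3 u \right)} - 3 \cos{\left(3 u \right)}\right) e^{- u}}{5}] = 2 e^{- u} \sin{\left(3 u \right)} = f(u).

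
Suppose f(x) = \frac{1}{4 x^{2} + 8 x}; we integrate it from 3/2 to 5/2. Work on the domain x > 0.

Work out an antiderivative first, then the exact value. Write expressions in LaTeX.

The denominator factors as 4 x \left(x + 2\right); partial fractions split f into directly integrable pieces: - \frac{1}{8 \left(x + 2\right)} + \frac{1}{8 x}.
F(x) = \frac{\log{\left(x \right)}}{8} - \frac{\log{\left(x + 2 \right)}}{8} is an antiderivative of f.
Check: d/dx[\frac{\log{\left(x \right)}}{8} - \frac{\log{\left(x + 2 \right)}}{8}] = \frac{1}{4 x^{2} + 8 x} = f(x).
F(5/2) = - \frac{\log{\left(\frac{9}{2} \right)}}{8} + \frac{\log{\left(\frac{5}{2} \right)}}{8}; F(3/2) = - \frac{\log{\left(\frac{7}{2} \right)}}{8} + \frac{\log{\left(\frac{3}{2} \right)}}{8}.
Integral = F(5/2) - F(3/2) = - \frac{\log{\left(\frac{9}{2} \right)}}{8} - \frac{\log{\left(\frac{3}{2} \right)}}{8} + \frac{\log{\left(\frac{5}{2} \right)}}{8} + \frac{\log{\left(\frac{7}{2} \right)}}{8}.

Antiderivative: F(x) = \frac{\log{\left(x \right)}}{8} - \frac{\log{\left(x + 2 \right)}}{8}; value = - \frac{\log{\left(\frac{9}{2} \right)}}{8} - \frac{\log{\left(\frac{3}{2} \right)}}{8} + \frac{\log{\left(\frac{5}{2} \right)}}{8} + \frac{\log{\left(\frac{7}{2} \right)}}{8}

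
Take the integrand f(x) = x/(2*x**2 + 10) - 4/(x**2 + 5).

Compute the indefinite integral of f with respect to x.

The integrand splits into summands that can be handled one at a time.
Check: d/dx[log(x**2 + 5)/4 - 4*sqrt(5)*atan(sqrt(5)*x/5)/5] = (x - 8)/(2*x**2 + 10), which equals f(x).

F(x) = log(x**2 + 5)/4 - 4*sqrt(5)*atan(sqrt(5)*x/5)/5 + C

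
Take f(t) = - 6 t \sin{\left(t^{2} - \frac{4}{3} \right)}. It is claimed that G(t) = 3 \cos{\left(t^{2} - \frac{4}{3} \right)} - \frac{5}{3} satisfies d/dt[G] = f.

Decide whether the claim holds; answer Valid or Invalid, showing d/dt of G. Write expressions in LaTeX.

Valid. The derivative of G reproduces f.

d/dt[G] = - 6 t \sin{\left(t^{2} - \frac{4}{3} \right)}
This equals f(t) exactly, so the claim holds.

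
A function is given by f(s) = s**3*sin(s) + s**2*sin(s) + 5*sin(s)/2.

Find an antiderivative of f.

An antiderivative is F(s) = -s**3*cos(s) + 3*s**2*sin(s) - s**2*cos(s) + 2*s*sin(s) + 6*s*cos(s) - 6*sin(s) - cos(s)/2.

Integrate term by term and add the pieces.
Check: d/ds[-s**3*cos(s) + 3*s**2*sin(s) - s**2*cos(s) + 2*s*sin(s) + 6*s*cos(s) - 6*sin(s) - cos(s)/2] = s**3*sin(s) + s**2*sin(s) + 5*sin(s)/2 = f(s).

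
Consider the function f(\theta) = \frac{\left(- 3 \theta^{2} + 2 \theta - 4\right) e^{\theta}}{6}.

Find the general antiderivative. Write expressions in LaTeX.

F(\theta) = - \frac{\left(3 \theta^{2} - 8 \theta + 12\right) e^{\theta}}{6} + C

f has the shape u'v + uv' for u = - \frac{\theta^{2}}{2} + \frac{4 \theta}{3} - 2 and v = e^{\theta} — it is the derivative of the product u*v.
Check: d/d\theta[- \frac{\left(3 \theta^{2} - 8 \theta + 12\right) e^{\theta}}{6}] = - \frac{\theta^{2} e^{\theta}}{2} + \frac{\theta e^{\theta}}{3} - \frac{2 e^{\theta}}{3}, which equals f(\theta).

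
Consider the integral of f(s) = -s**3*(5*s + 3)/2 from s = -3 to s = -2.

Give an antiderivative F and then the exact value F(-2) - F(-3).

Differentiate the proposed F(s) back; it has to land on f(s) exactly.
F(s) = -s**4*(4*s + 3)/8 is an antiderivative of f.
Check: d/ds[-s**4*(4*s + 3)/8] = -5*s**4/2 - 3*s**3/2, which equals f(s).
F(-2) = 10; F(-3) = 729/8.
Integral = F(-2) - F(-3) = -649/8.

Antiderivative: F(s) = -s**4*(4*s + 3)/8; value = -649/8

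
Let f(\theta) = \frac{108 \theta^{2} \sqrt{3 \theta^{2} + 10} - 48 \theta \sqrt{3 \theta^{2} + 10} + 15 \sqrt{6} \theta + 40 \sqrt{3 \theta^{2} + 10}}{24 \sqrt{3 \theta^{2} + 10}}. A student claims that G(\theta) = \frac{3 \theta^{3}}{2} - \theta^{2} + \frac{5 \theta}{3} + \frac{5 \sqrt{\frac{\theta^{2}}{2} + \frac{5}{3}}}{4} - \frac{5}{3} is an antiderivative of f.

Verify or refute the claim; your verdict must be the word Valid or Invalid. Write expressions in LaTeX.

Valid - the claim checks out under differentiation.

d/d\theta[G] = \frac{108 \theta^{2} \sqrt{3 \theta^{2} + 10} - 48 \theta \sqrt{3 \theta^{2} + 10} + 15 \sqrt{6} \theta + 40 \sqrt{3 \theta^{2} + 10}}{24 \sqrt{3 \theta^{2} + 10}}
This equals f(\theta) exactly, so the claim holds.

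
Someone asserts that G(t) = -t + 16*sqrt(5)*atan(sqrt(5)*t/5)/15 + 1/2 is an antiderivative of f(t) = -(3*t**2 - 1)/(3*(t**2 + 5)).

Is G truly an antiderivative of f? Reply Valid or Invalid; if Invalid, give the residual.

Valid - differentiating G returns exactly f.

d/dt[G] = (1 - 3*t**2)/(3*t**2 + 15)
This equals f(t) exactly, so the claim holds.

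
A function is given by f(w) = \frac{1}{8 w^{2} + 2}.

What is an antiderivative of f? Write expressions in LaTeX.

An antiderivative is F(w) = \frac{\operatorname{atan}{\left(2 w \right)}}{4}.

Whatever form F(w) takes, F'(w) = f(w) is non-negotiable.
Check: d/dw[\frac{\operatorname{atan}{\left(2 w \right)}}{4}] = \frac{1}{8 w^{2} + 2} = f(w).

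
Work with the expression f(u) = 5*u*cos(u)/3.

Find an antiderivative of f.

An antiderivative is F(u) = 5*u*sin(u)/3 + 5*cos(u)/3.

Whatever form F(u) takes, F'(u) = f(u) is non-negotiable.
Check: d/du[5*u*sin(u)/3 + 5*cos(u)/3] = 5*u*cos(u)/3 = f(u).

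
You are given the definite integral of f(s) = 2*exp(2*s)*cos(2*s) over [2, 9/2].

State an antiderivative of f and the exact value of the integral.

Check any antiderivative F(s) by computing F'(s) and comparing it with f(s).
F(s) = (sin(2*s) + cos(2*s))*exp(2*s)/2 is an antiderivative of f.
Check: d/ds[(sin(2*s) + cos(2*s))*exp(2*s)/2] = 2*exp(2*s)*cos(2*s) = f(s).
F(9/2) = exp(9)*cos(9)/2 + exp(9)*sin(9)/2; F(2) = exp(4)*sin(4)/2 + exp(4)*cos(4)/2.
Integral = F(9/2) - F(2) = exp(9)*cos(9)/2 - exp(4)*cos(4)/2 - exp(4)*sin(4)/2 + exp(9)*sin(9)/2.

Antiderivative: F(s) = (sin(2*s) + cos(2*s))*exp(2*s)/2; value = exp(9)*cos(9)/2 - exp(4)*cos(4)/2 - exp(4)*sin(4)/2 + exp(9)*sin(9)/2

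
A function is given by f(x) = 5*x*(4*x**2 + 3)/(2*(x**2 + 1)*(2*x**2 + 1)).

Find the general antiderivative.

The substitution u = x**4 + 3*x**2/2 + 1/2 works: f is exactly (dF/du)*(du/dx) for that inner function.
Check: d/dx[5*log(x**4 + 3*x**2/2 + 1/2)/4] = (20*x**3 + 15*x)/(4*x**4 + 6*x**2 + 2), which equals f(x).

F(x) = 5*log(x**4 + 3*x**2/2 + 1/2)/4 + C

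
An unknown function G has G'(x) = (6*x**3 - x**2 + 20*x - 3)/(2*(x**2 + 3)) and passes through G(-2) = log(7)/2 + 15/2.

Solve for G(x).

G(x) = (3*x**2 - x + log(x**2 + 3) + 1)/2

For G(x) to be correct, d/dx[G] must agree with the stated G'(x) identically.
A general antiderivative is 3*x**2/2 - x/2 + log(x**2 + 3)/2 + C.
The condition gives C = log(7)/2 + 15/2 - (log(7)/2 + 7) = 1/2.
So G(x) = (3*x**2 - x + log(x**2 + 3) + 1)/2.
Check: d/dx[(3*x**2 - x + log(x**2 + 3) + 1)/2] = (6*x**3 - x**2 + 20*x - 3)/(2*x**2 + 6), which equals G'(x).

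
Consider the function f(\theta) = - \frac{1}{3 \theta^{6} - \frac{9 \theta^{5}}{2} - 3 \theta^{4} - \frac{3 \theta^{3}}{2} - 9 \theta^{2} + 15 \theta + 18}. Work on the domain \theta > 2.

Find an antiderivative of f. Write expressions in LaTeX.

The denominator factors as 3 \left(\theta - 2\right) \left(\theta + 1\right)^{2} \left(2 \theta - 3\right) \left(\theta^{2} + 2\right); partial fractions split f into directly integrable pieces: \frac{11 \theta - 26}{1377 \left(\theta^{2} + 2\right)} + \frac{64}{1275 \left(2 \theta - 3\right)} - \frac{14}{675 \left(\theta + 1\right)} - \frac{2}{135 \left(\theta + 1\right)^{2}} - \frac{1}{81 \left(\theta - 2\right)}.
Check: d/d\theta[\frac{- 850 \theta \log{\left(\theta - 2 \right)} + 1728 \theta \log{\left(\theta - \frac{3}{2} \right)} - 1428 \theta \log{\left(\theta + 1 \right)} + 275 \theta \log{\left(\theta^{2} + 2 \right)} - 650 \sqrt{2} \theta \operatorname{atan}{\left(\frac{\sqrt{2} \theta}{2} \right)} - 850 \log{\left(\theta - 2 \right)} + 1728 \log{\left(\theta - \frac{3}{2} \right)} - 1428 \log{\left(\theta + 1 \right)} + 275 \log{\left(\theta^{2} + 2 \right)} - 650 \sqrt{2} \operatorname{atan}{\left(\frac{\sqrt{2} \theta}{2} \right)} + 1020}{68850 \theta + 68850}] = - \frac{2}{6 \theta^{6} - 9 \theta^{5} - 6 \theta^{4} - 3 \theta^{3} - 18 \theta^{2} + 30 \theta + 36}, which equals f(\theta).

An antiderivative is F(\theta) = \frac{- 850 \theta \log{\left(\theta - 2 \right)} + 1728 \theta \log{\left(\theta - \frac{3}{2} \right)} - 1428 \theta \log{\left(\theta + 1 \right)} + 275 \theta \log{\left(\theta^{2} + 2 \right)} - 650 \sqrt{2} \theta \operatorname{atan}{\left(\frac{\sqrt{2} \theta}{2} \right)} - 850 \log{\left(\theta - 2 \right)} + 1728 \log{\left(\theta - \frac{3}{2} \right)} - 1428 \log{\left(\theta + 1 \right)} + 275 \log{\left(\theta^{2} + 2 \right)} - 650 \sqrt{2} \operatorname{atan}{\left(\frac{\sqrt{2} \theta}{2} \right)} + 1020}{68850 \theta + 68850}.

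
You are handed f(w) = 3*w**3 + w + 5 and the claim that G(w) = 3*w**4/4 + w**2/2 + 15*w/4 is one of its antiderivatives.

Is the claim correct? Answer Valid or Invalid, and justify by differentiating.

Invalid: d/dw[G] - f = -5/4, which is not 0.

d/dw[G] = 3*w**3 + w + 15/4
d/dw[G] - f(w) = -5/4 != 0.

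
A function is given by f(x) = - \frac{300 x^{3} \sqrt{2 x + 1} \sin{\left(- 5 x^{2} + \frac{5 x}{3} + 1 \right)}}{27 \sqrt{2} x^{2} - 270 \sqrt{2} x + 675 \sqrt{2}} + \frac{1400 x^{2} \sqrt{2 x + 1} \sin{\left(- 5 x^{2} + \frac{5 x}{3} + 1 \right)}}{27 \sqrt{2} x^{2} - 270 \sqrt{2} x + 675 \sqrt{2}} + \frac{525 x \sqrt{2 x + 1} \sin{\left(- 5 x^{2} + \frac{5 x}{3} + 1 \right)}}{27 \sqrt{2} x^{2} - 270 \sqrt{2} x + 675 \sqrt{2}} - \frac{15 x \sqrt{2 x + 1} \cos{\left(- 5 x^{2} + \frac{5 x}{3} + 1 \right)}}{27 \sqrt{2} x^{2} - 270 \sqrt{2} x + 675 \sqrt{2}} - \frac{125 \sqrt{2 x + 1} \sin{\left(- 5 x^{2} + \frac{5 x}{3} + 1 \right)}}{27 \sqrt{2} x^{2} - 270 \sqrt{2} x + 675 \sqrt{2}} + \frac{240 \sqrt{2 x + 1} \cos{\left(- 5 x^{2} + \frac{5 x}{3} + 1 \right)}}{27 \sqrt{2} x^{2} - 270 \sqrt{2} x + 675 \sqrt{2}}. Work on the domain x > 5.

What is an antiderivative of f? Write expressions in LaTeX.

The integrand splits into summands that can be handled one at a time.
Check: d/dx[- \frac{5 \sqrt{2} \left(2 x + 1\right)^{\frac{3}{2}} \cos{\left(- 5 x^{2} + \frac{5 x}{3} + 1 \right)}}{18 \left(x - 5\right)}] = \frac{- 300 \sqrt{2} x^{3} \sqrt{2 x + 1} \sin{\left(- 5 x^{2} + \frac{5 x}{3} + 1 \right)} + 1400 \sqrt{2} x^{2} \sqrt{2 x + 1} \sin{\left(- 5 x^{2} + \frac{5 x}{3} + 1 \right)} + 525 \sqrt{2} x \sqrt{2 x + 1} \sin{\left(- 5 x^{2} + \frac{5 x}{3} + 1 \right)} - 15 \sqrt{2} x \sqrt{2 x + 1} \cos{\left(- 5 x^{2} + \frac{5 x}{3} + 1 \right)} - 125 \sqrt{2} \sqrt{2 x + 1} \sin{\left(- 5 x^{2} + \frac{5 x}{3} + 1 \right)} + 240 \sqrt{2} \sqrt{2 x + 1} \cos{\left(- 5 x^{2} + \frac{5 x}{3} + 1 \right)}}{54 x^{2} - 540 x + 1350}, which equals f(x).

An antiderivative is F(x) = - \frac{5 \sqrt{2} \left(2 x + 1\right)^{\frac{3}{2}} \cos{\left(- 5 x^{2} + \frac{5 x}{3} + 1 \right)}}{18 \left(x - 5\right)}.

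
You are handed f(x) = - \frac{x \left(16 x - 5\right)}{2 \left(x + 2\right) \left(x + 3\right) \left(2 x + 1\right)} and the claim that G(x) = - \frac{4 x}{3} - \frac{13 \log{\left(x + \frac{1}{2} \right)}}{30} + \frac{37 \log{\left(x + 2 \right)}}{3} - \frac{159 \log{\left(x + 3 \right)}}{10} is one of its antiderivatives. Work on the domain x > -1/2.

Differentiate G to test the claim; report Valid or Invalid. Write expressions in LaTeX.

Invalid: d/dx[G] - f = - \frac{4}{3}, which is not 0.

d/dx[G] = \frac{- 16 x^{3} - 136 x^{2} - 121 x - 48}{12 x^{3} + 66 x^{2} + 102 x + 36}
d/dx[G] - f(x) = - \frac{4}{3} != 0.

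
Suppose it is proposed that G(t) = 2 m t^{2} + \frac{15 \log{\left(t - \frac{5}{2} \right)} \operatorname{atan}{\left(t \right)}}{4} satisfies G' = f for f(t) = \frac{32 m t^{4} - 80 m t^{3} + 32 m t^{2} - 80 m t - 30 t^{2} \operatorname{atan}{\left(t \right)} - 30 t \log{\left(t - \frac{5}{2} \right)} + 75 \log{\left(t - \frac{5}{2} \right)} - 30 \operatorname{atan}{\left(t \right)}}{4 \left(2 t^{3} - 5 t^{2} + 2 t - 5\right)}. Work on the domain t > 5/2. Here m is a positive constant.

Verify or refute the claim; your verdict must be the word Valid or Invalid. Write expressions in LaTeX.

Invalid: d/dt[G] - f = \frac{30 t^{2} \operatorname{atan}{\left(t \right)} + 30 t \log{\left(t - \frac{5}{2} \right)} - 75 \log{\left(t - \frac{5}{2} \right)} + 30 \operatorname{atan}{\left(t \right)}}{4 t^{3} - 10 t^{2} + 4 t - 10}, which is not 0.

d/dt[G] = \frac{32 m t^{4} - 80 m t^{3} + 32 m t^{2} - 80 m t + 30 t^{2} \operatorname{atan}{\left(t \right)} + 30 t \log{\left(t - \frac{5}{2} \right)} - 75 \log{\left(t - \frac{5}{2} \right)} + 30 \operatorname{atan}{\left(t \right)}}{8 t^{3} - 20 t^{2} + 8 t - 20}
d/dt[G] - f(t) = \frac{30 t^{2} \operatorname{atan}{\left(t \right)} + 30 t \log{\left(t - \frac{5}{2} \right)} - 75 \log{\left(t - \frac{5}{2} \right)} + 30 \operatorname{atan}{\left(t \right)}}{4 t^{3} - 10 t^{2} + 4 t - 10} != 0.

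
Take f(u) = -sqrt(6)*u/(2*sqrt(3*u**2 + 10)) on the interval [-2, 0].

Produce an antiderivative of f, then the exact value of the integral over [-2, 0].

The substitution w = u**2/2 + 5/3 works: f is exactly (dF/dw)*(dw/du) for that inner function.
F(u) = -sqrt(6)*sqrt(3*u**2 + 10)/6 is an antiderivative of f.
Check: d/du[-sqrt(6)*sqrt(3*u**2 + 10)/6] = -sqrt(6)*u/(2*sqrt(3*u**2 + 10)) = f(u).
F(0) = -sqrt(15)/3; F(-2) = -sqrt(33)/3.
Integral = F(0) - F(-2) = -sqrt(15)/3 + sqrt(33)/3.

Antiderivative: F(u) = -sqrt(6)*sqrt(3*u**2 + 10)/6; value = -sqrt(15)/3 + sqrt(33)/3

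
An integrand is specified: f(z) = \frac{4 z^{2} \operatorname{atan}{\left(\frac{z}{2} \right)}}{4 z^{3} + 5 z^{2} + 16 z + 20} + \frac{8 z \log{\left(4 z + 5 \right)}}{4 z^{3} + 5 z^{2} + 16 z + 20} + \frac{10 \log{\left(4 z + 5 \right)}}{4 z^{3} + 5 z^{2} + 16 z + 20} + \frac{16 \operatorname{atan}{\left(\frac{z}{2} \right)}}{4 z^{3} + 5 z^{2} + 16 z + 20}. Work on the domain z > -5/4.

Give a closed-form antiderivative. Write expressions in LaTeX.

Recognize the product-rule pattern: f = u'v + uv' with u = \operatorname{atan}{\left(\frac{z}{2} \right)}, v = \log{\left(4 z + 5 \right)}, so integration by parts undoes it.
Check: d/dz[\log{\left(4 z + 5 \right)} \operatorname{atan}{\left(\frac{z}{2} \right)}] = \frac{4 z^{2} \operatorname{atan}{\left(\frac{z}{2} \right)} + 8 z \log{\left(4 z + 5 \right)} + 10 \log{\left(4 z + 5 \right)} + 16 \operatorname{atan}{\left(\frac{z}{2} \right)}}{4 z^{3} + 5 z^{2} + 16 z + 20}, which equals f(z).

An antiderivative is F(z) = \log{\left(4 z + 5 \right)} \operatorname{atan}{\left(\frac{z}{2} \right)}.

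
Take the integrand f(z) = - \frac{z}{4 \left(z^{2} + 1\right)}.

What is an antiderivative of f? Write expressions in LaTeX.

An antiderivative is F(z) = - \frac{\log{\left(z^{2} + 1 \right)}}{8}.

The substitution u = z^{2} + 1 works: f is exactly (dF/du)*(du/dz) for that inner function.
Check: d/dz[- \frac{\log{\left(z^{2} + 1 \right)}}{8}] = - \frac{z}{4 z^{2} + 4}, which equals f(z).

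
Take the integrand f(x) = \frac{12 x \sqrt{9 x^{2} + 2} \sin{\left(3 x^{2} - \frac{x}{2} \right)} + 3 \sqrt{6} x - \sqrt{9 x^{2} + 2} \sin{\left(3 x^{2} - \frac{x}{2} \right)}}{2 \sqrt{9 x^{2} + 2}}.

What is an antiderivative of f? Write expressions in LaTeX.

Any candidate F(x) must reproduce f(x) exactly when differentiated.
Check: d/dx[\sqrt{\frac{3 x^{2}}{2} + \frac{1}{3}} - \cos{\left(3 x^{2} - \frac{x}{2} \right)}] = \frac{12 x \sqrt{9 x^{2} + 2} \sin{\left(3 x^{2} - \frac{x}{2} \right)} + 3 \sqrt{6} x - \sqrt{9 x^{2} + 2} \sin{\left(3 x^{2} - \frac{x}{2} \right)}}{2 \sqrt{9 x^{2} + 2}} = f(x).

An antiderivative is F(x) = \sqrt{\frac{3 x^{2}}{2} + \frac{1}{3}} - \cos{\left(3 x^{2} - \frac{x}{2} \right)}.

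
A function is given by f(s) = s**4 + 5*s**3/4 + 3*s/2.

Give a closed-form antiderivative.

An antiderivative is F(s) = s**2*(16*s**3 + 25*s**2 + 60)/80.

Integrate term by term and add the pieces.
Check: d/ds[s**2*(16*s**3 + 25*s**2 + 60)/80] = s**4 + 5*s**3/4 + 3*s/2 = f(s).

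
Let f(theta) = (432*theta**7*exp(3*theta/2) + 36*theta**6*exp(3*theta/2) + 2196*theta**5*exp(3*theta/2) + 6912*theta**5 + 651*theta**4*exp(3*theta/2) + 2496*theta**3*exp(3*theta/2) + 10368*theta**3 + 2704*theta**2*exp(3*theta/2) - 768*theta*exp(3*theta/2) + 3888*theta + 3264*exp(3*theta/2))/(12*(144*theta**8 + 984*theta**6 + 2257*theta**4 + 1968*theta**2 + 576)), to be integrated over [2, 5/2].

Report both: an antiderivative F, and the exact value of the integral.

Differentiate the proposed F(theta) back; it has to land on f(theta) exactly.
F(theta) = -2*(-theta - 3/4)*exp(3*theta/2)/(3*(4*theta**2 + 3)) - 1/(theta**2/2 + 4/3) is an antiderivative of f.
Check: d/dtheta[-2*(-theta - 3/4)*exp(3*theta/2)/(3*(4*theta**2 + 3)) - 1/(theta**2/2 + 4/3)] = (432*theta**7*exp(3*theta/2) + 36*theta**6*exp(3*theta/2) + 2196*theta**5*exp(3*theta/2) + 6912*theta**5 + 651*theta**4*exp(3*theta/2) + 2496*theta**3*exp(3*theta/2) + 10368*theta**3 + 2704*theta**2*exp(3*theta/2) - 768*theta*exp(3*theta/2) + 3888*theta + 3264*exp(3*theta/2))/(1728*theta**8 + 11808*theta**6 + 27084*theta**4 + 23616*theta**2 + 6912), which equals f(theta).
F(5/2) = -24/107 + 13*exp(15/4)/168; F(2) = -3/10 + 11*exp(3)/114.
Integral = F(5/2) - F(2) = -11*exp(3)/114 + 81/1070 + 13*exp(15/4)/168.

Antiderivative: F(theta) = -2*(-theta - 3/4)*exp(3*theta/2)/(3*(4*theta**2 + 3)) - 1/(theta**2/2 + 4/3); value = -11*exp(3)/114 + 81/1070 + 13*exp(15/4)/168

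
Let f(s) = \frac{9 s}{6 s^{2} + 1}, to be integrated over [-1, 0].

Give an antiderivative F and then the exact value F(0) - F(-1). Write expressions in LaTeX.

f matches the chain-rule pattern g'(h)*h' with inner function h(s) = 3 s^{2} + \frac{1}{2}; substituting u = h(s) collapses the integral.
F(s) = \frac{3 \log{\left(3 s^{2} + \frac{1}{2} \right)}}{4} is an antiderivative of f.
Check: d/ds[\frac{3 \log{\left(3 s^{2} + \frac{1}{2} \right)}}{4}] = \frac{9 s}{6 s^{2} + 1} = f(s).
F(0) = - \frac{3 \log{\left(2 \right)}}{4}; F(-1) = \frac{3 \log{\left(\frac{7}{2} \right)}}{4}.
Integral = F(0) - F(-1) = - \frac{3 \log{\left(\frac{7}{2} \right)}}{4} - \frac{3 \log{\left(2 \right)}}{4}.

Antiderivative: F(s) = \frac{3 \log{\left(3 s^{2} + \frac{1}{2} \right)}}{4}; value = - \frac{3 \log{\left(\frac{7}{2} \right)}}{4} - \frac{3 \log{\left(2 \right)}}{4}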